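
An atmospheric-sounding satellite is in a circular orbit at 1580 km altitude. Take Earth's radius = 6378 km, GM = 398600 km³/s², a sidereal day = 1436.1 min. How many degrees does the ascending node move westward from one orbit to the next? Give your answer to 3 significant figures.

29.5°

Semi-major axis a = 6378 + 1580 = 7958 km. Period T = 2π√(a³/μ) = 2π√(7958³/398600) = 7065.1 s = 117.75 min.
During one orbit Earth rotates (7065.1 / 86166) × 360° = 29.52°.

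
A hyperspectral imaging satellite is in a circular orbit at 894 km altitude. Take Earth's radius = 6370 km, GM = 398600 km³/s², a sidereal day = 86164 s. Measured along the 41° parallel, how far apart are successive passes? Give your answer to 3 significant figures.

Semi-major axis a = 6370 + 894 = 7264 km. Period T = 2π√(a³/μ) = 2π√(7264³/398600) = 6161.3 s = 102.69 min.
Node shift per orbit = (6161.3/86164) × 360° = 25.74°.
Equatorial spacing = 25.74 × 111.2 km/° = 2862 km.
At 41° latitude, spacing = 2862 × cos(41°) = 2160 km.

2160 km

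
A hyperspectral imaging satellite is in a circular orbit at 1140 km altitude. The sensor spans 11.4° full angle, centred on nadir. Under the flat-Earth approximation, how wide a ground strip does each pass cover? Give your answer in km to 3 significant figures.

228 km

Half-angle = 11.4°/2 = 5.7°.
Swath width ≈ 2h·tan(θ/2) = 2 × 1140 × tan(5.7°) = 227.6 km.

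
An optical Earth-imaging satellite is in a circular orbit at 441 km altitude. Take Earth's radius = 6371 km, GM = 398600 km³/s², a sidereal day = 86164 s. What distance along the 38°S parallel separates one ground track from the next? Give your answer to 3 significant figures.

Semi-major axis a = 6371 + 441 = 6812 km. Period T = 2π√(a³/μ) = 2π√(6812³/398600) = 5595.3 s = 93.25 min.
Node shift per orbit = (5595.3/86164) × 360° = 23.38°.
Equatorial spacing = 23.38 × 111.2 km/° = 2599 km.
At 38° latitude, spacing = 2599 × cos(38°) = 2048 km.

2050 km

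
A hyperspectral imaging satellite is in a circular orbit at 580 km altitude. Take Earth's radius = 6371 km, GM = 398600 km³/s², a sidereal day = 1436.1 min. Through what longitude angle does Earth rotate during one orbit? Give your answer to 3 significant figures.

Semi-major axis a = 6371 + 580 = 6951 km. Period T = 2π√(a³/μ) = 2π√(6951³/398600) = 5767.4 s = 96.12 min.
During one orbit Earth rotates (5767.4 / 86166) × 360° = 24.10°.

24.1°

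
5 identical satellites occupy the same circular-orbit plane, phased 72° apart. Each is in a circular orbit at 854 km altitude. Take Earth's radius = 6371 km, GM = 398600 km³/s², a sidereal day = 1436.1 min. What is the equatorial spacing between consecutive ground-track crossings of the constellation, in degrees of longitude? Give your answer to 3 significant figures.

5.11°

Semi-major axis a = 6371 + 854 = 7225 km. Period T = 2π√(a³/μ) = 2π√(7225³/398600) = 6111.8 s = 101.86 min.
Single-satellite node shift = (6111.8/86166) × 360° = 25.53°.
With 5 satellites evenly phased, successive equator crossings are 25.53/5 = 5.107° apart.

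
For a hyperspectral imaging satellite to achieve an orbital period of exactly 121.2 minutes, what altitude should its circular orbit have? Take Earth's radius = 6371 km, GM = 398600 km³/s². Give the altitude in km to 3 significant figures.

1740 km

T = 121.2 min = 7272.0 s.
From T = 2π√(a³/μ): a = (μ T²/4π²)^(1/3) = (398600 × 7272.0² / 4π²)^(1/3) = 8113 km.
Altitude h = a − R = 8113 − 6371 = 1742 km.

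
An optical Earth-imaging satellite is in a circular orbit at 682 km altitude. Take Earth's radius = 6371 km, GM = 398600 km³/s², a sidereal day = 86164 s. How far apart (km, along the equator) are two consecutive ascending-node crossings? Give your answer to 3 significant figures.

Semi-major axis a = 6371 + 682 = 7053 km. Period T = 2π√(a³/μ) = 2π√(7053³/398600) = 5894.8 s = 98.25 min.
During one orbit Earth rotates (5894.8 / 86164) × 360° = 24.63°.
At the equator that is 24.63° × (2π·6371/360) km/° = 24.63 × 111.2 = 2739 km.

2740 km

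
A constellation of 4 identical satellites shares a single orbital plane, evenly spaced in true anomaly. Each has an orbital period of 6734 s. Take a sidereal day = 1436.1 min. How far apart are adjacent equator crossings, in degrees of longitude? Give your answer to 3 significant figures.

Single-satellite node shift = (6734.0/86166) × 360° = 28.13°.
With 4 satellites evenly phased, successive equator crossings are 28.13/4 = 7.034° apart.

7.03°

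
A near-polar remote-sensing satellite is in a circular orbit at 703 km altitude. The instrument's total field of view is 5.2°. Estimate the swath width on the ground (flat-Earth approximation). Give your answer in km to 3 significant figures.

Half-angle = 5.2°/2 = 2.6°.
Swath width ≈ 2h·tan(θ/2) = 2 × 703 × tan(2.6°) = 63.8 km.

63.8 km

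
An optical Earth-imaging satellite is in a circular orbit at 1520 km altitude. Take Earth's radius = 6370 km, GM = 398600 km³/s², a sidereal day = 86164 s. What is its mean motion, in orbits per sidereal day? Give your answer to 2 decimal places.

Semi-major axis a = 6370 + 1520 = 7890 km. Period T = 2π√(a³/μ) = 2π√(7890³/398600) = 6974.7 s = 116.25 min.
Orbits per sidereal day = 86164 / 6974.7 = 12.354.

12.35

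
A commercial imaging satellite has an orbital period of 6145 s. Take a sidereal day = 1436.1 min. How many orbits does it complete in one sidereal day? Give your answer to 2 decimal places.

Orbits per sidereal day = 86166 / 6145.0 = 14.022.

14.02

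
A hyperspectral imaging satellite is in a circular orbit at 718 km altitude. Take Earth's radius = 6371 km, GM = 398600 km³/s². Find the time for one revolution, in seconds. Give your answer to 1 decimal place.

Semi-major axis a = 6371 + 718 = 7089 km. Period T = 2π√(a³/μ) = 2π√(7089³/398600) = 5940.0 s = 99.00 min.

5940.0 seconds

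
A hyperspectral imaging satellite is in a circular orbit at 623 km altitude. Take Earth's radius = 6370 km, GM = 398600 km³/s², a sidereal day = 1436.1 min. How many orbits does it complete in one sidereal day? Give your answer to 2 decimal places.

14.81

Semi-major axis a = 6370 + 623 = 6993 km. Period T = 2π√(a³/μ) = 2π√(6993³/398600) = 5819.8 s = 97.00 min.
Orbits per sidereal day = 86166 / 5819.8 = 14.806.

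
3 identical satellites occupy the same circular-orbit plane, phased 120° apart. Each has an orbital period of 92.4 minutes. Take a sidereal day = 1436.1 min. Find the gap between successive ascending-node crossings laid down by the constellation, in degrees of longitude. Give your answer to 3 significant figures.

T = 92.4 min = 5544.0 s.
Single-satellite node shift = (5544.0/86166) × 360° = 23.16°.
With 3 satellites evenly phased, successive equator crossings are 23.16/3 = 7.721° apart.

7.72°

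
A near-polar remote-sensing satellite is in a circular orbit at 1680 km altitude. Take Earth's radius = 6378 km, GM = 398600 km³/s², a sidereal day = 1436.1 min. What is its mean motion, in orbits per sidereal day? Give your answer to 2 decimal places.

11.97

Semi-major axis a = 6378 + 1680 = 8058 km. Period T = 2π√(a³/μ) = 2π√(8058³/398600) = 7198.7 s = 119.98 min.
Orbits per sidereal day = 86166 / 7198.7 = 11.970.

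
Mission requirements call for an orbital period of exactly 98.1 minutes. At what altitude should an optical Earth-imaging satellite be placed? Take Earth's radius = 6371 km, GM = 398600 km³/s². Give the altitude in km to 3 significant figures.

T = 98.1 min = 5886.0 s.
From T = 2π√(a³/μ): a = (μ T²/4π²)^(1/3) = (398600 × 5886.0² / 4π²)^(1/3) = 7046 km.
Altitude h = a − R = 7046 − 6371 = 675 km.

675 km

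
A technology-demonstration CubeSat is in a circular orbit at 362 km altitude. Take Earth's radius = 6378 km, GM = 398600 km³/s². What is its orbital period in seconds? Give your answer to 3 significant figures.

5510 seconds

Semi-major axis a = 6378 + 362 = 6740 km. Period T = 2π√(a³/μ) = 2π√(6740³/398600) = 5506.8 s = 91.78 min.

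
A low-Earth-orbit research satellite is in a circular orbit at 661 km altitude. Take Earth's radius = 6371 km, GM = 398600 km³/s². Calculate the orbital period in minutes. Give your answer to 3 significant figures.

97.8 min

Semi-major axis a = 6371 + 661 = 7032 km. Period T = 2π√(a³/μ) = 2π√(7032³/398600) = 5868.5 s = 97.81 min.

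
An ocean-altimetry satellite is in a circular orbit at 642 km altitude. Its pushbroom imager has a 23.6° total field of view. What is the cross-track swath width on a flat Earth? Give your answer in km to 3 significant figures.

Half-angle = 23.6°/2 = 11.8°.
Swath width ≈ 2h·tan(θ/2) = 2 × 642 × tan(11.8°) = 268.2 km.

268 km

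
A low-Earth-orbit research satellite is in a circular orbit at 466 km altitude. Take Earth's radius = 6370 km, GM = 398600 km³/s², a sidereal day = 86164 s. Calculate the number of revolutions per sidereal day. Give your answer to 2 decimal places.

15.32

Semi-major axis a = 6370 + 466 = 6836 km. Period T = 2π√(a³/μ) = 2π√(6836³/398600) = 5624.9 s = 93.75 min.
Orbits per sidereal day = 86164 / 5624.9 = 15.318.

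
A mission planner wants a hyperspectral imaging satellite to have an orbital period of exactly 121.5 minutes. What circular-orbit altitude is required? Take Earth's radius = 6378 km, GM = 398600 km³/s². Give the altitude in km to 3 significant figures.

T = 121.5 min = 7290.0 s.
From T = 2π√(a³/μ): a = (μ T²/4π²)^(1/3) = (398600 × 7290.0² / 4π²)^(1/3) = 8126 km.
Altitude h = a − R = 8126 − 6378 = 1748 km.

1750 km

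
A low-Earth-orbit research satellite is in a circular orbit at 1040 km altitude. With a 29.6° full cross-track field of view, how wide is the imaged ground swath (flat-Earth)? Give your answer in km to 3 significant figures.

Half-angle = 29.6°/2 = 14.8°.
Swath width ≈ 2h·tan(θ/2) = 2 × 1040 × tan(14.8°) = 549.6 km.

550 km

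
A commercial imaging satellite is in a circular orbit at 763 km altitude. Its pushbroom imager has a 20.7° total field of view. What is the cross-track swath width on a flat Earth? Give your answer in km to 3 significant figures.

Half-angle = 20.7°/2 = 10.35°.
Swath width ≈ 2h·tan(θ/2) = 2 × 763 × tan(10.35°) = 278.7 km.

279 km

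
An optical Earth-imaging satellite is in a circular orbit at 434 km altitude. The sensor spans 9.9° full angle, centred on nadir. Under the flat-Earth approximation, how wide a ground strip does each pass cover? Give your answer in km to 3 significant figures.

75.2 km

Half-angle = 9.9°/2 = 4.95°.
Swath width ≈ 2h·tan(θ/2) = 2 × 434 × tan(4.95°) = 75.2 km.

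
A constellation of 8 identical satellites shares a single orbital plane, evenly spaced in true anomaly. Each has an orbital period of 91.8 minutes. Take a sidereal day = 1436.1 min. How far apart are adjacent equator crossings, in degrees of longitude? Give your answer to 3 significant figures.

2.88°

T = 91.8 min = 5508.0 s.
Single-satellite node shift = (5508.0/86166) × 360° = 23.01°.
With 8 satellites evenly phased, successive equator crossings are 23.01/8 = 2.877° apart.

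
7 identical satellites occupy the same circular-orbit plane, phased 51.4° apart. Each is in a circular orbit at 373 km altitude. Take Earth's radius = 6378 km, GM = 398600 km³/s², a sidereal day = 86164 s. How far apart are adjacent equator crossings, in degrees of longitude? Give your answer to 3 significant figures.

3.29°

Semi-major axis a = 6378 + 373 = 6751 km. Period T = 2π√(a³/μ) = 2π√(6751³/398600) = 5520.3 s = 92.01 min.
Single-satellite node shift = (5520.3/86164) × 360° = 23.06°.
With 7 satellites evenly phased, successive equator crossings are 23.06/7 = 3.295° apart.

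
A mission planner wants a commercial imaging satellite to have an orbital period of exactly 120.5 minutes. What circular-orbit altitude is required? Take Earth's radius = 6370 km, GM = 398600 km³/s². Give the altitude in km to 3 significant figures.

T = 120.5 min = 7230.0 s.
From T = 2π√(a³/μ): a = (μ T²/4π²)^(1/3) = (398600 × 7230.0² / 4π²)^(1/3) = 8081 km.
Altitude h = a − R = 8081 − 6370 = 1711 km.

1710 km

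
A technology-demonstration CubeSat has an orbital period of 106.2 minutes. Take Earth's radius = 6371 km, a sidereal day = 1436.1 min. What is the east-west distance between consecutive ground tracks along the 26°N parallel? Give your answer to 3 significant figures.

2660 km

T = 106.2 min = 6372.0 s.
Node shift per orbit = (6372.0/86166) × 360° = 26.62°.
Equatorial spacing = 26.62 × 111.2 km/° = 2960 km.
At 26° latitude, spacing = 2960 × cos(26°) = 2661 km.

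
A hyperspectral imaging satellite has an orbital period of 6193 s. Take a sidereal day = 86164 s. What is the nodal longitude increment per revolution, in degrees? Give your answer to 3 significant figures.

25.9°

During one orbit Earth rotates (6193.0 / 86164) × 360° = 25.87°.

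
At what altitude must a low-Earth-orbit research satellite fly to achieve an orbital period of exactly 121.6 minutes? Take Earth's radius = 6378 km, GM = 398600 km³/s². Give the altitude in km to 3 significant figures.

1750 km

T = 121.6 min = 7296.0 s.
From T = 2π√(a³/μ): a = (μ T²/4π²)^(1/3) = (398600 × 7296.0² / 4π²)^(1/3) = 8130 km.
Altitude h = a − R = 8130 − 6378 = 1752 km.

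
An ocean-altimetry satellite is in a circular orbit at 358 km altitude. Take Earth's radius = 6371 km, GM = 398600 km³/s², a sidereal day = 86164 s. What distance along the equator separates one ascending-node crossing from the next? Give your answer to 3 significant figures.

2550 km

Semi-major axis a = 6371 + 358 = 6729 km. Period T = 2π√(a³/μ) = 2π√(6729³/398600) = 5493.3 s = 91.56 min.
During one orbit Earth rotates (5493.3 / 86164) × 360° = 22.95°.
At the equator that is 22.95° × (2π·6371/360) km/° = 22.95 × 111.2 = 2552 km.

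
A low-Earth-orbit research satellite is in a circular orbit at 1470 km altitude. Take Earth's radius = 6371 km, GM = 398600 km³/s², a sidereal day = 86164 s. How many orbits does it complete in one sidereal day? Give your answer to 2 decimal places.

Semi-major axis a = 6371 + 1470 = 7841 km. Period T = 2π√(a³/μ) = 2π√(7841³/398600) = 6909.8 s = 115.16 min.
Orbits per sidereal day = 86164 / 6909.8 = 12.470.

12.47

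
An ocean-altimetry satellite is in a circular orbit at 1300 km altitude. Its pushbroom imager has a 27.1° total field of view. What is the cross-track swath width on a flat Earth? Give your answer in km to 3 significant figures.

Half-angle = 27.1°/2 = 13.55°.
Swath width ≈ 2h·tan(θ/2) = 2 × 1300 × tan(13.55°) = 626.6 km.

627 km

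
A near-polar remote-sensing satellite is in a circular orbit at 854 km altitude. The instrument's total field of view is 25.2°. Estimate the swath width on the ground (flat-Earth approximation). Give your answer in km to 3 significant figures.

382 km

Half-angle = 25.2°/2 = 12.6°.
Swath width ≈ 2h·tan(θ/2) = 2 × 854 × tan(12.6°) = 381.8 km.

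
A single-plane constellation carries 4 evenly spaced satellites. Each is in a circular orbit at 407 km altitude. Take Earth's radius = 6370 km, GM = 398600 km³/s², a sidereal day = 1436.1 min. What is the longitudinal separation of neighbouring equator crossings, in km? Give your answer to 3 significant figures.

Semi-major axis a = 6370 + 407 = 6777 km. Period T = 2π√(a³/μ) = 2π√(6777³/398600) = 5552.2 s = 92.54 min.
Single-satellite node shift = (5552.2/86166) × 360° = 23.20°.
With 4 satellites evenly phased, successive equator crossings are 23.20/4 = 5.799° apart.
That is 5.799 × 111.2 = 645 km at the equator.

645 km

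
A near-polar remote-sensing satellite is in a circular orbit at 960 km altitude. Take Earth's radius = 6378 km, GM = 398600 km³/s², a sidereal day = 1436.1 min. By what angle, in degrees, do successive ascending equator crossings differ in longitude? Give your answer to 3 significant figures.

26.1°

Semi-major axis a = 6378 + 960 = 7338 km. Period T = 2π√(a³/μ) = 2π√(7338³/398600) = 6255.7 s = 104.26 min.
During one orbit Earth rotates (6255.7 / 86166) × 360° = 26.14°.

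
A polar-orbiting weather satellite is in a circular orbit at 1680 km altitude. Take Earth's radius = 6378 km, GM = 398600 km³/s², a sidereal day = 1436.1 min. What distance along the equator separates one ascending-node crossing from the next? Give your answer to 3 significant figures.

Semi-major axis a = 6378 + 1680 = 8058 km. Period T = 2π√(a³/μ) = 2π√(8058³/398600) = 7198.7 s = 119.98 min.
During one orbit Earth rotates (7198.7 / 86166) × 360° = 30.08°.
At the equator that is 30.08° × (2π·6378/360) km/° = 30.08 × 111.3 = 3348 km.

3350 km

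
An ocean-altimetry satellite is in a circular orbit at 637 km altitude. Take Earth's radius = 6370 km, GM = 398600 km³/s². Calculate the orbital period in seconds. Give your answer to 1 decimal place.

Semi-major axis a = 6370 + 637 = 7007 km. Period T = 2π√(a³/μ) = 2π√(7007³/398600) = 5837.3 s = 97.29 min.

5837.3 seconds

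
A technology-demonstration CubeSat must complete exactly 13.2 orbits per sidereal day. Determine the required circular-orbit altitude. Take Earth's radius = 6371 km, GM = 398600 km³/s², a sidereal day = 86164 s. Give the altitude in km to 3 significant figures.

Required period T = 86164 / 13.2 = 6527.6 s.
From T = 2π√(a³/μ): a = (μ T²/4π²)^(1/3) = (398600 × 6527.6² / 4π²)^(1/3) = 7549 km.
Altitude h = a − R = 7549 − 6371 = 1178 km.

1180 km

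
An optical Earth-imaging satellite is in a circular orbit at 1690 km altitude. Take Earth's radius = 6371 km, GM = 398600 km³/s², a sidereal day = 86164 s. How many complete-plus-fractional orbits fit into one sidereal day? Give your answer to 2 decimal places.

Semi-major axis a = 6371 + 1690 = 8061 km. Period T = 2π√(a³/μ) = 2π√(8061³/398600) = 7202.7 s = 120.04 min.
Orbits per sidereal day = 86164 / 7202.7 = 11.963.

11.96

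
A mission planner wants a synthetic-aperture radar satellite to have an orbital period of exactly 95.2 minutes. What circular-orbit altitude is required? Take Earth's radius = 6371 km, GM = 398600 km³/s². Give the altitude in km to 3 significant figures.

535 km

T = 95.2 min = 5712.0 s.
From T = 2π√(a³/μ): a = (μ T²/4π²)^(1/3) = (398600 × 5712.0² / 4π²)^(1/3) = 6906 km.
Altitude h = a − R = 6906 − 6371 = 535 km.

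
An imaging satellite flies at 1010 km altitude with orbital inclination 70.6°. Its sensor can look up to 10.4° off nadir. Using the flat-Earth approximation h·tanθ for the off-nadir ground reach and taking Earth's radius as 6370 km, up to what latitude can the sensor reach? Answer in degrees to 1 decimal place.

72.3°

For a prograde orbit the ground track reaches latitude ±i = ±70.6°.
Sensor half-swath on the ground ≈ 1010·tan(10.4°) = 185 km = 1.67° of latitude.
Maximum observable latitude ≈ 70.6 + 1.67 = 72.3°.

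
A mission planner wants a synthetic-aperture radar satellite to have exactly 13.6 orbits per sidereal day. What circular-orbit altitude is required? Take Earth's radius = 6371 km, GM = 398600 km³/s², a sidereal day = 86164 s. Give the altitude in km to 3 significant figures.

1030 km

Required period T = 86164 / 13.6 = 6335.6 s.
From T = 2π√(a³/μ): a = (μ T²/4π²)^(1/3) = (398600 × 6335.6² / 4π²)^(1/3) = 7400 km.
Altitude h = a − R = 7400 − 6371 = 1029 km.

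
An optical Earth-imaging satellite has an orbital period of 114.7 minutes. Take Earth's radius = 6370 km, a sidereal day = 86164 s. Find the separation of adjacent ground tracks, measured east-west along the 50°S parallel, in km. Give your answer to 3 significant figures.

2050 km

T = 114.7 min = 6882.0 s.
Node shift per orbit = (6882.0/86164) × 360° = 28.75°.
Equatorial spacing = 28.75 × 111.2 km/° = 3197 km.
At 50° latitude, spacing = 3197 × cos(50°) = 2055 km.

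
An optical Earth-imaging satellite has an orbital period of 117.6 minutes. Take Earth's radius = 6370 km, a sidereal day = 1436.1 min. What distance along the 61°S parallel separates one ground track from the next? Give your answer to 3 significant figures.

T = 117.6 min = 7056.0 s.
Node shift per orbit = (7056.0/86166) × 360° = 29.48°.
Equatorial spacing = 29.48 × 111.2 km/° = 3277 km.
At 61° latitude, spacing = 3277 × cos(61°) = 1589 km.

1590 km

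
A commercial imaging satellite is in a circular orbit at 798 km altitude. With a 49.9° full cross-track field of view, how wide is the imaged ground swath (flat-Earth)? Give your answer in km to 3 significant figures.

Half-angle = 49.9°/2 = 24.95°.
Swath width ≈ 2h·tan(θ/2) = 2 × 798 × tan(24.95°) = 742.5 km.

743 km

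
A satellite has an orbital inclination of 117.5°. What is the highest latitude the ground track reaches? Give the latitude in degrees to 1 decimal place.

62.5°

Retrograde orbit: the ground track reaches ±(180° − i) = ±(180 − 117.5) = ±62.5°.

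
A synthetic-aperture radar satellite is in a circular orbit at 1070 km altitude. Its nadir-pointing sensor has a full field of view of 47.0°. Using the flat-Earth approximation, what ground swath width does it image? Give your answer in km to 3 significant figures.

Half-angle = 47.0°/2 = 23.5°.
Swath width ≈ 2h·tan(θ/2) = 2 × 1070 × tan(23.5°) = 930.5 km.

930 km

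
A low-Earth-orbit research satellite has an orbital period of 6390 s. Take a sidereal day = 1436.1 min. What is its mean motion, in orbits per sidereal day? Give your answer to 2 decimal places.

13.48

Orbits per sidereal day = 86166 / 6390.0 = 13.485.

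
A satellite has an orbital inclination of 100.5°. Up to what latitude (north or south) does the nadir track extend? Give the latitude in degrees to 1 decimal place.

Retrograde orbit: the ground track reaches ±(180° − i) = ±(180 − 100.5) = ±79.5°.

79.5°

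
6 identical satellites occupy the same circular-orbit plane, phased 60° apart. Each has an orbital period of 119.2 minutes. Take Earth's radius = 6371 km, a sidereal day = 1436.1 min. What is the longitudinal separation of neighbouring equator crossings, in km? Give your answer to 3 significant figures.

T = 119.2 min = 7152.0 s.
Single-satellite node shift = (7152.0/86166) × 360° = 29.88°.
With 6 satellites evenly phased, successive equator crossings are 29.88/6 = 4.980° apart.
That is 4.980 × 111.2 = 554 km at the equator.

554 km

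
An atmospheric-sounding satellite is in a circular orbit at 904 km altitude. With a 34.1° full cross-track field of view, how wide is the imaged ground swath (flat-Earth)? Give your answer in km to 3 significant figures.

554 km

Half-angle = 34.1°/2 = 17.05°.
Swath width ≈ 2h·tan(θ/2) = 2 × 904 × tan(17.05°) = 554.5 km.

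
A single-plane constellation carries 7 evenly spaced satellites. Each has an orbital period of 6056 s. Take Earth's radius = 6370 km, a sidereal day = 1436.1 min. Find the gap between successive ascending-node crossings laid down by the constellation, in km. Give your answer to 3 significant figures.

Single-satellite node shift = (6056.0/86166) × 360° = 25.30°.
With 7 satellites evenly phased, successive equator crossings are 25.30/7 = 3.615° apart.
That is 3.615 × 111.2 = 402 km at the equator.

402 km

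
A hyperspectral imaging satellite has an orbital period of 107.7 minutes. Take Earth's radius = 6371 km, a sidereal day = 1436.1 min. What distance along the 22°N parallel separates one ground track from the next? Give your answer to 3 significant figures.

2780 km

T = 107.7 min = 6462.0 s.
Node shift per orbit = (6462.0/86166) × 360° = 27.00°.
Equatorial spacing = 27.00 × 111.2 km/° = 3002 km.
At 22° latitude, spacing = 3002 × cos(22°) = 2783 km.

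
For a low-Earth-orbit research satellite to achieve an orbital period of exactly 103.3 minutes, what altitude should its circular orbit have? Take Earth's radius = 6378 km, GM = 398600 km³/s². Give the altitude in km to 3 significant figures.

915 km

T = 103.3 min = 6198.0 s.
From T = 2π√(a³/μ): a = (μ T²/4π²)^(1/3) = (398600 × 6198.0² / 4π²)^(1/3) = 7293 km.
Altitude h = a − R = 7293 − 6378 = 915 km.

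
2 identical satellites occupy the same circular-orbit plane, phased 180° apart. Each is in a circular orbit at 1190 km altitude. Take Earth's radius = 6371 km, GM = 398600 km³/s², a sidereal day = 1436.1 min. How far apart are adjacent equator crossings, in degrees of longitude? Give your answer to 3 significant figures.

13.7°

Semi-major axis a = 6371 + 1190 = 7561 km. Period T = 2π√(a³/μ) = 2π√(7561³/398600) = 6543.0 s = 109.05 min.
Single-satellite node shift = (6543.0/86166) × 360° = 27.34°.
With 2 satellites evenly phased, successive equator crossings are 27.34/2 = 13.668° apart.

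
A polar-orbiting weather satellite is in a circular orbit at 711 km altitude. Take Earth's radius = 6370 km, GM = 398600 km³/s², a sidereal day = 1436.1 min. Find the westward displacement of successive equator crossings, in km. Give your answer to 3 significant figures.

2750 km

Semi-major axis a = 6370 + 711 = 7081 km. Period T = 2π√(a³/μ) = 2π√(7081³/398600) = 5930.0 s = 98.83 min.
During one orbit Earth rotates (5930.0 / 86166) × 360° = 24.78°.
At the equator that is 24.78° × (2π·6370/360) km/° = 24.78 × 111.2 = 2754 km.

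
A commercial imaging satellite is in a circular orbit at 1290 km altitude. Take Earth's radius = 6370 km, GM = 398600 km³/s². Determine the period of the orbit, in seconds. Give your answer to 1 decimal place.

6672.0 seconds

Semi-major axis a = 6370 + 1290 = 7660 km. Period T = 2π√(a³/μ) = 2π√(7660³/398600) = 6672.0 s = 111.20 min.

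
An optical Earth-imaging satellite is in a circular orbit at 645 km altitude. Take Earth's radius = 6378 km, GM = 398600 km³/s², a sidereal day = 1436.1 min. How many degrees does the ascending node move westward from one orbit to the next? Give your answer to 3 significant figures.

24.5°

Semi-major axis a = 6378 + 645 = 7023 km. Period T = 2π√(a³/μ) = 2π√(7023³/398600) = 5857.3 s = 97.62 min.
During one orbit Earth rotates (5857.3 / 86166) × 360° = 24.47°.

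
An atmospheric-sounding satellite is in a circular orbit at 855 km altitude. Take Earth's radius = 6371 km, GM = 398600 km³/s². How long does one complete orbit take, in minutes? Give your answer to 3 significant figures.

Semi-major axis a = 6371 + 855 = 7226 km. Period T = 2π√(a³/μ) = 2π√(7226³/398600) = 6113.1 s = 101.88 min.

102 min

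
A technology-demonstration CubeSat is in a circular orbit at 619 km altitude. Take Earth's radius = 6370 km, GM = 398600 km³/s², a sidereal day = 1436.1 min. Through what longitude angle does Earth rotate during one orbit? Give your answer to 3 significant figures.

24.3°

Semi-major axis a = 6370 + 619 = 6989 km. Period T = 2π√(a³/μ) = 2π√(6989³/398600) = 5814.8 s = 96.91 min.
During one orbit Earth rotates (5814.8 / 86166) × 360° = 24.29°.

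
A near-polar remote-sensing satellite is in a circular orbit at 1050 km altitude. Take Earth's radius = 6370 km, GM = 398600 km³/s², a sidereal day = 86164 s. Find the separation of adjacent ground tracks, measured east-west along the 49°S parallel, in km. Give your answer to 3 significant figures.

1940 km

Semi-major axis a = 6370 + 1050 = 7420 km. Period T = 2π√(a³/μ) = 2π√(7420³/398600) = 6360.9 s = 106.01 min.
Node shift per orbit = (6360.9/86164) × 360° = 26.58°.
Equatorial spacing = 26.58 × 111.2 km/° = 2955 km.
At 49° latitude, spacing = 2955 × cos(49°) = 1938 km.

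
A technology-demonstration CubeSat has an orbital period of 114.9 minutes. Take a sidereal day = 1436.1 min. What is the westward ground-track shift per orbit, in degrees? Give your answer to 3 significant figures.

T = 114.9 min = 6894.0 s.
During one orbit Earth rotates (6894.0 / 86166) × 360° = 28.80°.

28.8°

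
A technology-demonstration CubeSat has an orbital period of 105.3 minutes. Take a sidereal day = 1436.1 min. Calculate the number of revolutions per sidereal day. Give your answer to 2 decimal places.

T = 105.3 min = 6318.0 s.
Orbits per sidereal day = 86166 / 6318.0 = 13.638.

13.64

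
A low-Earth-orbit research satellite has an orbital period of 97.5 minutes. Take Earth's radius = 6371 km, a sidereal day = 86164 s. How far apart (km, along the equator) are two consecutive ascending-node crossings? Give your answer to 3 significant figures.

2720 km

T = 97.5 min = 5850.0 s.
During one orbit Earth rotates (5850.0 / 86164) × 360° = 24.44°.
At the equator that is 24.44° × (2π·6371/360) km/° = 24.44 × 111.2 = 2718 km.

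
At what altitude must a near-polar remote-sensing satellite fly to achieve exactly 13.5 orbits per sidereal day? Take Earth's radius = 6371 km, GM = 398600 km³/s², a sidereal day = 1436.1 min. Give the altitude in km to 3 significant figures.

1070 km

Required period T = 86166 / 13.5 = 6382.7 s.
From T = 2π√(a³/μ): a = (μ T²/4π²)^(1/3) = (398600 × 6382.7² / 4π²)^(1/3) = 7437 km.
Altitude h = a − R = 7437 − 6371 = 1066 km.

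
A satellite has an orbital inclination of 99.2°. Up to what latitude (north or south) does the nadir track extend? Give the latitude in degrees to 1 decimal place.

Retrograde orbit: the ground track reaches ±(180° − i) = ±(180 − 99.2) = ±80.8°.

80.8°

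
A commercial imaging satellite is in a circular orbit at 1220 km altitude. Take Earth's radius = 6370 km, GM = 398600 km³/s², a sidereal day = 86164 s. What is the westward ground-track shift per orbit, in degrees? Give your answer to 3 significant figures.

Semi-major axis a = 6370 + 1220 = 7590 km. Period T = 2π√(a³/μ) = 2π√(7590³/398600) = 6580.7 s = 109.68 min.
During one orbit Earth rotates (6580.7 / 86164) × 360° = 27.49°.

27.5°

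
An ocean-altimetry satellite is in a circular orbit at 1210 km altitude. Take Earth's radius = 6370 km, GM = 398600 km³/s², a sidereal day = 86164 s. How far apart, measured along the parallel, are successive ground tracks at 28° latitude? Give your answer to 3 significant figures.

2690 km

Semi-major axis a = 6370 + 1210 = 7580 km. Period T = 2π√(a³/μ) = 2π√(7580³/398600) = 6567.7 s = 109.46 min.
Node shift per orbit = (6567.7/86164) × 360° = 27.44°.
Equatorial spacing = 27.44 × 111.2 km/° = 3051 km.
At 28° latitude, spacing = 3051 × cos(28°) = 2694 km.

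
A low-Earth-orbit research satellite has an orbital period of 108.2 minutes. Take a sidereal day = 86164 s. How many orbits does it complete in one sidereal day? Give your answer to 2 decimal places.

13.27

T = 108.2 min = 6492.0 s.
Orbits per sidereal day = 86164 / 6492.0 = 13.272.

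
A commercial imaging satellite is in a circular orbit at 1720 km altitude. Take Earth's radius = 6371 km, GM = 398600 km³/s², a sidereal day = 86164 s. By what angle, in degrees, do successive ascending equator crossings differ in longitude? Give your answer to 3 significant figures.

30.3°

Semi-major axis a = 6371 + 1720 = 8091 km. Period T = 2π√(a³/μ) = 2π√(8091³/398600) = 7242.9 s = 120.72 min.
During one orbit Earth rotates (7242.9 / 86164) × 360° = 30.26°.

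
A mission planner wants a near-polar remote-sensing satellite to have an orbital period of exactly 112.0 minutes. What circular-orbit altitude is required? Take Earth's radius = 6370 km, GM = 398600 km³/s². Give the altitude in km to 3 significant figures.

1330 km

T = 112.0 min = 6720.0 s.
From T = 2π√(a³/μ): a = (μ T²/4π²)^(1/3) = (398600 × 6720.0² / 4π²)^(1/3) = 7697 km.
Altitude h = a − R = 7697 − 6370 = 1327 km.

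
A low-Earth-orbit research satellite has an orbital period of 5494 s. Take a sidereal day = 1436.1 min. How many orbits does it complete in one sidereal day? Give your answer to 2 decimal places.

15.68

Orbits per sidereal day = 86166 / 5494.0 = 15.684.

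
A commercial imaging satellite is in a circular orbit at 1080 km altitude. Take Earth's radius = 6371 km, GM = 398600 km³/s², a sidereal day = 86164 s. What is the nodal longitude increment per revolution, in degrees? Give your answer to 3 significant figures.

26.7°

Semi-major axis a = 6371 + 1080 = 7451 km. Period T = 2π√(a³/μ) = 2π√(7451³/398600) = 6400.8 s = 106.68 min.
During one orbit Earth rotates (6400.8 / 86164) × 360° = 26.74°.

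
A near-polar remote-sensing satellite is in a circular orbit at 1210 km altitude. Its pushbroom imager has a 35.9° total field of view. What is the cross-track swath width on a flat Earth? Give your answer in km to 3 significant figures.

Half-angle = 35.9°/2 = 17.95°.
Swath width ≈ 2h·tan(θ/2) = 2 × 1210 × tan(17.95°) = 784.0 km.

784 km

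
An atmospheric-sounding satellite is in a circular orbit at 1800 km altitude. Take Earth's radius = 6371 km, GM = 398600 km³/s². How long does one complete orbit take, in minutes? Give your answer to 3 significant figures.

Semi-major axis a = 6371 + 1800 = 8171 km. Period T = 2π√(a³/μ) = 2π√(8171³/398600) = 7350.6 s = 122.51 min.

123 min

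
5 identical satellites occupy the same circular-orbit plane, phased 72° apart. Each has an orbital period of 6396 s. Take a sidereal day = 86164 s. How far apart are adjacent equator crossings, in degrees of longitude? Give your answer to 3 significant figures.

Single-satellite node shift = (6396.0/86164) × 360° = 26.72°.
With 5 satellites evenly phased, successive equator crossings are 26.72/5 = 5.345° apart.

5.34°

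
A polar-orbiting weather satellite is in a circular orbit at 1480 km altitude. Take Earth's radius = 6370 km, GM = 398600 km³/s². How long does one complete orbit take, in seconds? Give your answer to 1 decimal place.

Semi-major axis a = 6370 + 1480 = 7850 km. Period T = 2π√(a³/μ) = 2π√(7850³/398600) = 6921.7 s = 115.36 min.

6921.7 seconds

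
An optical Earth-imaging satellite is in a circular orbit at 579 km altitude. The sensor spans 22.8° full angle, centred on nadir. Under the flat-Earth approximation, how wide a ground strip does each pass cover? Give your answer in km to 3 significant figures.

233 km

Half-angle = 22.8°/2 = 11.4°.
Swath width ≈ 2h·tan(θ/2) = 2 × 579 × tan(11.4°) = 233.5 km.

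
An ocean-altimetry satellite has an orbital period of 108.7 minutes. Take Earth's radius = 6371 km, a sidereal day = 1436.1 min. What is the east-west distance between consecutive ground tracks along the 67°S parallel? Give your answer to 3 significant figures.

1180 km

T = 108.7 min = 6522.0 s.
Node shift per orbit = (6522.0/86166) × 360° = 27.25°.
Equatorial spacing = 27.25 × 111.2 km/° = 3030 km.
At 67° latitude, spacing = 3030 × cos(67°) = 1184 km.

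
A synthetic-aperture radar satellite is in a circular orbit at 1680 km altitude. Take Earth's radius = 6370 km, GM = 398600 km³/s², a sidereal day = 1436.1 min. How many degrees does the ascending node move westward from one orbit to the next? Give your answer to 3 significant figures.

30.0°

Semi-major axis a = 6370 + 1680 = 8050 km. Period T = 2π√(a³/μ) = 2π√(8050³/398600) = 7187.9 s = 119.80 min.
During one orbit Earth rotates (7187.9 / 86166) × 360° = 30.03°.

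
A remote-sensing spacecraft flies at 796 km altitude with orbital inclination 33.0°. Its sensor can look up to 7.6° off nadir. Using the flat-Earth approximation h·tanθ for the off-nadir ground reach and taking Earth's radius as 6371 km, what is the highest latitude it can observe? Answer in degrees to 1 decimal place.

For a prograde orbit the ground track reaches latitude ±i = ±33.0°.
Sensor half-swath on the ground ≈ 796·tan(7.6°) = 106 km = 0.96° of latitude.
Maximum observable latitude ≈ 33.0 + 0.96 = 34.0°.

34.0°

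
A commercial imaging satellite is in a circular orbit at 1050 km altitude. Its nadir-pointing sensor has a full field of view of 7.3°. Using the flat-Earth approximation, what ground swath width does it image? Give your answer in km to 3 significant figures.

134 km

Half-angle = 7.3°/2 = 3.65°.
Swath width ≈ 2h·tan(θ/2) = 2 × 1050 × tan(3.65°) = 134.0 km.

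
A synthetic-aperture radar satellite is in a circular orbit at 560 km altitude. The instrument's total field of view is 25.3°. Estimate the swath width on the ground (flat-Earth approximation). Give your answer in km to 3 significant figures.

251 km

Half-angle = 25.3°/2 = 12.65°.
Swath width ≈ 2h·tan(θ/2) = 2 × 560 × tan(12.65°) = 251.4 km.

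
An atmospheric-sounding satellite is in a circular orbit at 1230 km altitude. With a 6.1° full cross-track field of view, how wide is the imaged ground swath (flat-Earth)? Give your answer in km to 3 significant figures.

131 km

Half-angle = 6.1°/2 = 3.05°.
Swath width ≈ 2h·tan(θ/2) = 2 × 1230 × tan(3.05°) = 131.1 km.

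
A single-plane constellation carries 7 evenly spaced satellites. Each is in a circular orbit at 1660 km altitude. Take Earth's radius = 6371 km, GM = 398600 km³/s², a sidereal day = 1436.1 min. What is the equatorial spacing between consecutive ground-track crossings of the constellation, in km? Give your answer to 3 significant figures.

475 km

Semi-major axis a = 6371 + 1660 = 8031 km. Period T = 2π√(a³/μ) = 2π√(8031³/398600) = 7162.5 s = 119.38 min.
Single-satellite node shift = (7162.5/86166) × 360° = 29.92°.
With 7 satellites evenly phased, successive equator crossings are 29.92/7 = 4.275° apart.
That is 4.275 × 111.2 = 475 km at the equator.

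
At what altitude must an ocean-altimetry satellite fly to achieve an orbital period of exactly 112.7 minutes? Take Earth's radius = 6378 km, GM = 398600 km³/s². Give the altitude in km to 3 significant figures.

T = 112.7 min = 6762.0 s.
From T = 2π√(a³/μ): a = (μ T²/4π²)^(1/3) = (398600 × 6762.0² / 4π²)^(1/3) = 7729 km.
Altitude h = a − R = 7729 − 6378 = 1351 km.

1350 km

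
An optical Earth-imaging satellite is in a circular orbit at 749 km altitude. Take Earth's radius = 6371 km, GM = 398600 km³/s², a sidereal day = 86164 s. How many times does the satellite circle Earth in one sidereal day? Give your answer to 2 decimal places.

14.41

Semi-major axis a = 6371 + 749 = 7120 km. Period T = 2π√(a³/μ) = 2π√(7120³/398600) = 5979.0 s = 99.65 min.
Orbits per sidereal day = 86164 / 5979.0 = 14.411.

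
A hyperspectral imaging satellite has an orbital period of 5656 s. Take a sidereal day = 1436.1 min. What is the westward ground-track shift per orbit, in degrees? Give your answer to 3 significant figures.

During one orbit Earth rotates (5656.0 / 86166) × 360° = 23.63°.

23.6°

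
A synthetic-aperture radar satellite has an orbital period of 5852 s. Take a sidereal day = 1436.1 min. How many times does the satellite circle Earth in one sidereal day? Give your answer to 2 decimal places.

Orbits per sidereal day = 86166 / 5852.0 = 14.724.

14.72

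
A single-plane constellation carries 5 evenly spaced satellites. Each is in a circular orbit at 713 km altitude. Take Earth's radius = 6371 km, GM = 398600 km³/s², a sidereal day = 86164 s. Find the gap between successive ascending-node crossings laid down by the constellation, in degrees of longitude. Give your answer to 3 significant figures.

4.96°

Semi-major axis a = 6371 + 713 = 7084 km. Period T = 2π√(a³/μ) = 2π√(7084³/398600) = 5933.7 s = 98.90 min.
Single-satellite node shift = (5933.7/86164) × 360° = 24.79°.
With 5 satellites evenly phased, successive equator crossings are 24.79/5 = 4.958° apart.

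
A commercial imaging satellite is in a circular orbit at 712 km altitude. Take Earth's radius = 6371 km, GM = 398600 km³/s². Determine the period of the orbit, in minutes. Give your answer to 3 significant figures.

Semi-major axis a = 6371 + 712 = 7083 km. Period T = 2π√(a³/μ) = 2π√(7083³/398600) = 5932.5 s = 98.87 min.

98.9 min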